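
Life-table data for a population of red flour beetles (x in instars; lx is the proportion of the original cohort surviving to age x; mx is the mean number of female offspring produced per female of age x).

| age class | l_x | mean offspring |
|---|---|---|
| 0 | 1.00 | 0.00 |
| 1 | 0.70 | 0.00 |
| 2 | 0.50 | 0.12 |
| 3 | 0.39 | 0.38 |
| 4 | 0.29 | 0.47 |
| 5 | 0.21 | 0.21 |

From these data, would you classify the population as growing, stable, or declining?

R0 = Σ lx·mx = 0 + 0 + 0.06 + 0.1482 + 0.1363 + 0.0441 = 0.3886
R0 < 1, so the population is declining.

declining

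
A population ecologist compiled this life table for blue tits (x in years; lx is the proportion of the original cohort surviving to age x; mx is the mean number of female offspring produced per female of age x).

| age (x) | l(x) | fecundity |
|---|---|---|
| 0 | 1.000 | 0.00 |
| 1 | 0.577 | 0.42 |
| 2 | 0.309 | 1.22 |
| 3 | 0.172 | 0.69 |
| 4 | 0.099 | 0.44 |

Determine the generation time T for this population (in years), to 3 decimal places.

lx·mx: 0, 0.24234, 0.37698, 0.11868, 0.04356 → R0 = 0.78156
x·lx·mx: 0, 0.24234, 0.75396, 0.35604, 0.17424 → Σ = 1.52658
T = 1.52658 / 0.78156 = 1.953247… → 1.953

1.953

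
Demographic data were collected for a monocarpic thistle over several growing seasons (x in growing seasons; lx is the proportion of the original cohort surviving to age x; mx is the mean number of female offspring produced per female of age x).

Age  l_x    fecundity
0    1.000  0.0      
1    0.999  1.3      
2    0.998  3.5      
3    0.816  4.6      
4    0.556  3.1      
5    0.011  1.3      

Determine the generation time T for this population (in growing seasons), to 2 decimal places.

lx·mx: 0, 1.2987, 3.493, 3.7536, 1.7236, 0.0143 → R0 = 10.2832
x·lx·mx: 0, 1.2987, 6.986, 11.2608, 6.8944, 0.0715 → Σ = 26.5114
T = 26.5114 / 10.2832 = 2.578127… → 2.58

2.58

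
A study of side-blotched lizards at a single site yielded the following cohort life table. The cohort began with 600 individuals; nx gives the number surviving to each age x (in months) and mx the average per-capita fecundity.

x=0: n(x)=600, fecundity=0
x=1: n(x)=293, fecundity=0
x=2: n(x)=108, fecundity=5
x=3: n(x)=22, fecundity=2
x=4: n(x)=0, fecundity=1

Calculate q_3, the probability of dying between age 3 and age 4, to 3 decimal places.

lx = nx/n0 = nx/600: 1, 0.48833…, 0.18, 0.03667…, 0
q_3 = (l_3 − l_4) / l_3 = (0.036667… − 0) / 0.036667…
     = 0.036667… / 0.036667… = 1 → 1.000

1.000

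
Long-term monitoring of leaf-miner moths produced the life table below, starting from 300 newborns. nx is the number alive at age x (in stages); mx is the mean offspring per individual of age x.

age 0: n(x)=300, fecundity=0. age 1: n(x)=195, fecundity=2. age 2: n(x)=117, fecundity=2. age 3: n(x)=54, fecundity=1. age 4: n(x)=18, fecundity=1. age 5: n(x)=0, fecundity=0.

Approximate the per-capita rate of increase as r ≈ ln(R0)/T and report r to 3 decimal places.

lx = nx/n0 = nx/300: 1, 0.65, 0.39, 0.18, 0.06, 0
R0 = Σ lx·mx = 0 + 1.3 + 0.78 + 0.18 + 0.06 + 0 = 2.32
Σ x·lx·mx = 3.64; T = 3.64/2.32 = 1.56897…
r ≈ ln(R0)/T = ln(2.32)/1.56897… = 0.53638… → 0.536

0.536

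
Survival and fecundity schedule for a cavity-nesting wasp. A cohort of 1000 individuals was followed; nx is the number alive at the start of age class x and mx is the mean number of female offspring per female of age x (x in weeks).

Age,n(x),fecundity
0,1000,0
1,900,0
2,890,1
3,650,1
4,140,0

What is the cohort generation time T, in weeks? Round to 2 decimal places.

2.42

lx = nx/n0 = nx/1000: 1, 0.9, 0.89, 0.65, 0.14
lx·mx: 0, 0, 0.89, 0.65, 0 → R0 = 1.54
x·lx·mx: 0, 0, 1.78, 1.95, 0 → Σ = 3.73
T = 3.73 / 1.54 = 2.422078… → 2.42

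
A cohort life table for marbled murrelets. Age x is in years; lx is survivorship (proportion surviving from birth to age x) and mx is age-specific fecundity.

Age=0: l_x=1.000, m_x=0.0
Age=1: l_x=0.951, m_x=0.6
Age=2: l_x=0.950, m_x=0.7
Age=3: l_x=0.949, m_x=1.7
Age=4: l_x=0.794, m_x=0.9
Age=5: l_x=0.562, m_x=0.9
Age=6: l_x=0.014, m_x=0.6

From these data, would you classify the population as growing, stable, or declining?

growing

R0 = Σ lx·mx = 0 + 0.5706 + 0.665 + 1.6133 + 0.7146 + 0.5058 + 0.0084 = 4.0777
R0 > 1, so the population is growing.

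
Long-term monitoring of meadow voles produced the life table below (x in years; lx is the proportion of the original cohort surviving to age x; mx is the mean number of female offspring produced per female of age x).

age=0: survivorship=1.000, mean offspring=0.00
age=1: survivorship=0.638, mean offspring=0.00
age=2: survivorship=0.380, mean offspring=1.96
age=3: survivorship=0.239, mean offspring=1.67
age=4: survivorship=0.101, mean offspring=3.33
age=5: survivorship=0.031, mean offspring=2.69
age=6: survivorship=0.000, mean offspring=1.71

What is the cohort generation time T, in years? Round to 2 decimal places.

2.85

lx·mx: 0, 0, 0.7448, 0.39913, 0.33633, 0.08339, 0 → R0 = 1.56365
x·lx·mx: 0, 0, 1.4896, 1.19739, 1.34532, 0.41695, 0 → Σ = 4.44926
T = 4.44926 / 1.56365 = 2.845432… → 2.85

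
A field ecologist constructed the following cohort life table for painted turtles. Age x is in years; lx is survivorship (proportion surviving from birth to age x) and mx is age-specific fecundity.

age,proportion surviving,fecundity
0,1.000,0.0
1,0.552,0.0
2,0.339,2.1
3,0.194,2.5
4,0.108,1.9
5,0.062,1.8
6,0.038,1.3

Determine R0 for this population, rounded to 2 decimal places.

1.56

lx·mx by age: 0, 0, 0.7119, 0.485, 0.2052, 0.1116, 0.0494
R0 = Σ lx·mx = 1.5631 → 1.56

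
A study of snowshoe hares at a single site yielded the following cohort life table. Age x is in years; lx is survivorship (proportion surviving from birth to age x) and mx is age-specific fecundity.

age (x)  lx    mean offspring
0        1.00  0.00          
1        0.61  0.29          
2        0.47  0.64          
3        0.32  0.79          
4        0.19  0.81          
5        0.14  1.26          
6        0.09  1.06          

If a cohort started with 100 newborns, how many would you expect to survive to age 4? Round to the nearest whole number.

Expected survivors = N0 · l_4 = 100 × 0.19 = 19 → 19

19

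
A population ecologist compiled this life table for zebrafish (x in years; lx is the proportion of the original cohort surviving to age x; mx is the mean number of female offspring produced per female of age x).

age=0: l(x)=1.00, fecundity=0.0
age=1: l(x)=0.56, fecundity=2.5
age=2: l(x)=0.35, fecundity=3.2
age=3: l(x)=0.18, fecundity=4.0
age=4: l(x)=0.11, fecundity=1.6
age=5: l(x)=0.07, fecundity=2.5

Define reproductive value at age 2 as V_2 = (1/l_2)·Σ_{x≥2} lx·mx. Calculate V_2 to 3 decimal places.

6.260

lx·mx for x ≥ 2: 1.12, 0.72, 0.176, 0.175 → sum = 2.191
V_2 = 2.191 / l_2 = 2.191 / 0.35 = 6.26 → 6.260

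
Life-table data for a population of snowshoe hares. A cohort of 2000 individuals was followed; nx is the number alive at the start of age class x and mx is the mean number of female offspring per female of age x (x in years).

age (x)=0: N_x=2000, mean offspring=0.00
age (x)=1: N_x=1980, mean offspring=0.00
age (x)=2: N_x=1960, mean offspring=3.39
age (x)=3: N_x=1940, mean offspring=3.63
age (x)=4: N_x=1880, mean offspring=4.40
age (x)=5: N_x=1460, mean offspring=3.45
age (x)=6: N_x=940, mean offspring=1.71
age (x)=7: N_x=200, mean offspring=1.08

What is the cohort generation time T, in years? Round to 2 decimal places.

3.60

lx = nx/n0 = nx/2000: 1, 0.99, 0.98, 0.97, 0.94, 0.73, 0.47, 0.1
lx·mx: 0, 0, 3.3222, 3.5211, 4.136, 2.5185, 0.8037, 0.108 → R0 = 14.4095
x·lx·mx: 0, 0, 6.6444, 10.5633, 16.544, 12.5925, 4.8222, 0.756 → Σ = 51.9224
T = 51.9224 / 14.4095 = 3.603345… → 3.60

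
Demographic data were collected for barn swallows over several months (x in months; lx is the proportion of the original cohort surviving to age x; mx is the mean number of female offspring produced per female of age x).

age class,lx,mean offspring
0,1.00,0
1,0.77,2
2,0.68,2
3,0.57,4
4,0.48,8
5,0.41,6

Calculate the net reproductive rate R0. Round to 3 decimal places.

lx·mx by age: 0, 1.54, 1.36, 2.28, 3.84, 2.46
R0 = Σ lx·mx = 11.48 → 11.480

11.480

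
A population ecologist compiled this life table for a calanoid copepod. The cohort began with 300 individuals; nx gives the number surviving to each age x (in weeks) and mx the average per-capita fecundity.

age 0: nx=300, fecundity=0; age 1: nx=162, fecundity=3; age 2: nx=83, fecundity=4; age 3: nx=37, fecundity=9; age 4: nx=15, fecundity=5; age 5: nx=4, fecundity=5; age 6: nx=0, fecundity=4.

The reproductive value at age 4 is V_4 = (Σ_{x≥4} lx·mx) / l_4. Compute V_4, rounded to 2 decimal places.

6.33

lx = nx/n0 = nx/300: 1, 0.54, 0.27667…, 0.12333…, 0.05, 0.01333…, 0
lx·mx for x ≥ 4: 0.25, 0.066667…, 0 → sum = 0.316667…
V_4 = 0.316667… / l_4 = 0.316667… / 0.05 = 6.333333… → 6.33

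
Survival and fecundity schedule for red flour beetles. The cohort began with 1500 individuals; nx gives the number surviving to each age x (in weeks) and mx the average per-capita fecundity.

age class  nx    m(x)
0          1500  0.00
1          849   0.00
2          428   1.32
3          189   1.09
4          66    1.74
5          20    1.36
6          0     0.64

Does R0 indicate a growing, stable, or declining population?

declining

lx = nx/n0 = nx/1500: 1, 0.566, 0.28533…, 0.126, 0.044, 0.01333…, 0
R0 = Σ lx·mx = 0 + 0 + 0.37664… + 0.13734 + 0.07656 + 0.018133… + 0 = 0.608673…
R0 < 1, so the population is declining.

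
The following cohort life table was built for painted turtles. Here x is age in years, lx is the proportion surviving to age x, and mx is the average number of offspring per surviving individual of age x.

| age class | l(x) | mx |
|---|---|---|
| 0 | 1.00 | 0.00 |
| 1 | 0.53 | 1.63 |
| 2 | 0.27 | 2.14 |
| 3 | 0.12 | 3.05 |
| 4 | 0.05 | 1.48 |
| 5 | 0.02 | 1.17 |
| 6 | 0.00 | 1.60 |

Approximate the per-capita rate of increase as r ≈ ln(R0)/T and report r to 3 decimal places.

0.348

R0 = Σ lx·mx = 0 + 0.8639 + 0.5778 + 0.366 + 0.074 + 0.0234 + 0 = 1.9051
Σ x·lx·mx = 3.5305; T = 3.5305/1.9051 = 1.85318…
r ≈ ln(R0)/T = ln(1.9051)/1.85318… = 0.3478… → 0.348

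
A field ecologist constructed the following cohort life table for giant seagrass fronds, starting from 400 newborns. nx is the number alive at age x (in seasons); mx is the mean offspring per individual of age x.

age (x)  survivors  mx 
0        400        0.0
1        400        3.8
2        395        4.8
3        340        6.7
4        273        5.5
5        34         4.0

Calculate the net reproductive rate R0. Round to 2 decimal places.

lx = nx/n0 = nx/400: 1, 1, 0.9875, 0.85, 0.6825, 0.085
lx·mx by age: 0, 3.8, 4.74, 5.695, 3.75375, 0.34
R0 = Σ lx·mx = 18.32875 → 18.33

18.33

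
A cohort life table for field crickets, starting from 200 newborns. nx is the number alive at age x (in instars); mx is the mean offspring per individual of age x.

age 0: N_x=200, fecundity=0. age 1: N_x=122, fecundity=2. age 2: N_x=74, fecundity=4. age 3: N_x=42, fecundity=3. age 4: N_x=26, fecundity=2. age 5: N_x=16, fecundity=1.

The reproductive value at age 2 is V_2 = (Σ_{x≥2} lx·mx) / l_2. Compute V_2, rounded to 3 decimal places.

6.622

lx = nx/n0 = nx/200: 1, 0.61, 0.37, 0.21, 0.13, 0.08
lx·mx for x ≥ 2: 1.48, 0.63, 0.26, 0.08 → sum = 2.45
V_2 = 2.45 / l_2 = 2.45 / 0.37 = 6.621622… → 6.622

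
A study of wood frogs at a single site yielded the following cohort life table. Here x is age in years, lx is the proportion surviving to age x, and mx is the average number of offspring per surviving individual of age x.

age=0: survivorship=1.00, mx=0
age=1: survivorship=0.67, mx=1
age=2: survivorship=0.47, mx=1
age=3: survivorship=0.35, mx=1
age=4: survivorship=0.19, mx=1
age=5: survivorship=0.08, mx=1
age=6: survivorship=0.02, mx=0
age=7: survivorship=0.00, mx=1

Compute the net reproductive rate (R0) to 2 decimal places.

lx·mx by age: 0, 0.67, 0.47, 0.35, 0.19, 0.08, 0, 0
R0 = Σ lx·mx = 1.76 → 1.76

1.76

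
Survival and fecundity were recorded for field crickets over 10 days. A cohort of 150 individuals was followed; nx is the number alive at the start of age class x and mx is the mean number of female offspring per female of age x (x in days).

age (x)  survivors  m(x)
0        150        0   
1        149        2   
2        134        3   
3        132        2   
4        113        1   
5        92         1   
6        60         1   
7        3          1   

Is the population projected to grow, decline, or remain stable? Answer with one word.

growing

lx = nx/n0 = nx/150: 1, 0.99333…, 0.89333…, 0.88, 0.75333…, 0.61333…, 0.4, 0.02
R0 = Σ lx·mx = 0 + 1.986667… + 2.68… + 1.76 + 0.753333… + 0.613333… + 0.4 + 0.02 = 8.213333…
R0 > 1, so the population is growing.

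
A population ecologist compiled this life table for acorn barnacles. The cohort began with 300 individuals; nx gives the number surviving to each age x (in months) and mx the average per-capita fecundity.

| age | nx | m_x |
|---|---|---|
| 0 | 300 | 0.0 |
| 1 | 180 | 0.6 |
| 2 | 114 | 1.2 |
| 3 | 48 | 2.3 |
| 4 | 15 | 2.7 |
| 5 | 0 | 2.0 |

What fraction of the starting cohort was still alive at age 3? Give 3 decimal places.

0.160

l_3 = n_3/n_0 = 48/300 = 0.16 → 0.160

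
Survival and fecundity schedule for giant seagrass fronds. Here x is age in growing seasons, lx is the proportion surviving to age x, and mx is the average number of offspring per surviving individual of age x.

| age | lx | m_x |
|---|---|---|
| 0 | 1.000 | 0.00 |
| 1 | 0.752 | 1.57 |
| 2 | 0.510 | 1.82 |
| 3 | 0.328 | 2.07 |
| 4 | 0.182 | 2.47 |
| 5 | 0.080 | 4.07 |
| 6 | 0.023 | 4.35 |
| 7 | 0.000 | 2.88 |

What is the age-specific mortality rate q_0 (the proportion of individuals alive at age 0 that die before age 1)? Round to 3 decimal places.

q_0 = (l_0 − l_1) / l_0 = (1 − 0.752) / 1
     = 0.248 / 1 = 0.248 → 0.248

0.248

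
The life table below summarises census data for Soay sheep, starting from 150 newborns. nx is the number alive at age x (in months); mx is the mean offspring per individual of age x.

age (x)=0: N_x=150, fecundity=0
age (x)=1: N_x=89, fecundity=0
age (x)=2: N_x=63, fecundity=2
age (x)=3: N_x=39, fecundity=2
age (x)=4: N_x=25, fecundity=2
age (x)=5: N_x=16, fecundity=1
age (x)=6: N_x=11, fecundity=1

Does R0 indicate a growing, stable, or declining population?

growing

lx = nx/n0 = nx/150: 1, 0.59333…, 0.42, 0.26, 0.16667…, 0.10667…, 0.07333…
R0 = Σ lx·mx = 0 + 0 + 0.84 + 0.52 + 0.333333… + 0.106667… + 0.073333… = 1.873333…
R0 > 1, so the population is growing.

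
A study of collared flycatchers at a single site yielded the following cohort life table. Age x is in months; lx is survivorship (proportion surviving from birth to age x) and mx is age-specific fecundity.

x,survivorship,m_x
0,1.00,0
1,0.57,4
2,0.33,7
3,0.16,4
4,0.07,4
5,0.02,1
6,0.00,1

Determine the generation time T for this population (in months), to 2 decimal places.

1.82

lx·mx: 0, 2.28, 2.31, 0.64, 0.28, 0.02, 0 → R0 = 5.53
x·lx·mx: 0, 2.28, 4.62, 1.92, 1.12, 0.1, 0 → Σ = 10.04
T = 10.04 / 5.53 = 1.815552… → 1.82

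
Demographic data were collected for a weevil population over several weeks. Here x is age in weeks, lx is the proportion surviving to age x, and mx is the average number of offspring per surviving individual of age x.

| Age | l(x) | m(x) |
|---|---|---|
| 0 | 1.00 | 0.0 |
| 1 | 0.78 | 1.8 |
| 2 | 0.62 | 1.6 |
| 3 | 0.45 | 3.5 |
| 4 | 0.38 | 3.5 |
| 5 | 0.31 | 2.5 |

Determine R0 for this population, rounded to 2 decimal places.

lx·mx by age: 0, 1.404, 0.992, 1.575, 1.33, 0.775
R0 = Σ lx·mx = 6.076 → 6.08

6.08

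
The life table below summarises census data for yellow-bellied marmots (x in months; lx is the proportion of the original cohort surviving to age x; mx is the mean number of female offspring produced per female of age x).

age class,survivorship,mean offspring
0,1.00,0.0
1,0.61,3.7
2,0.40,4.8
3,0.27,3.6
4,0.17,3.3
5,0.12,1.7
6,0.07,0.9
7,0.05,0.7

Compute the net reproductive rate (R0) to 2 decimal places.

6.01

lx·mx by age: 0, 2.257, 1.92, 0.972, 0.561, 0.204, 0.063, 0.035
R0 = Σ lx·mx = 6.012 → 6.01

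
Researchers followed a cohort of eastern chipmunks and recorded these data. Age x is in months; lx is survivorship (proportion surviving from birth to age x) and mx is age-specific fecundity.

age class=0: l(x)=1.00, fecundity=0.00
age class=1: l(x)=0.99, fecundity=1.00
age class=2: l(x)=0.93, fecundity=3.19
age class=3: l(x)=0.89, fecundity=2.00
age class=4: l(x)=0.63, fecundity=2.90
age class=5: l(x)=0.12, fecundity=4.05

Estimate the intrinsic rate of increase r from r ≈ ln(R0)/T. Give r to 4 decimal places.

0.7631

R0 = Σ lx·mx = 0 + 0.99 + 2.9667 + 1.78 + 1.827 + 0.486 = 8.0497
Σ x·lx·mx = 22.0014; T = 22.0014/8.0497 = 2.7332…
r ≈ ln(R0)/T = ln(8.0497)/2.7332… = 0.763076… → 0.7631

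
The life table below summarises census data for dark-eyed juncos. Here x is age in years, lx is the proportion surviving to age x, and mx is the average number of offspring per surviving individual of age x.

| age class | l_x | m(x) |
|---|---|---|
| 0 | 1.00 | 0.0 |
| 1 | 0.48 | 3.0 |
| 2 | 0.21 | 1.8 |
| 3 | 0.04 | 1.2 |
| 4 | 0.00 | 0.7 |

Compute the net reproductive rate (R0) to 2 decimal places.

lx·mx by age: 0, 1.44, 0.378, 0.048, 0
R0 = Σ lx·mx = 1.866 → 1.87

1.87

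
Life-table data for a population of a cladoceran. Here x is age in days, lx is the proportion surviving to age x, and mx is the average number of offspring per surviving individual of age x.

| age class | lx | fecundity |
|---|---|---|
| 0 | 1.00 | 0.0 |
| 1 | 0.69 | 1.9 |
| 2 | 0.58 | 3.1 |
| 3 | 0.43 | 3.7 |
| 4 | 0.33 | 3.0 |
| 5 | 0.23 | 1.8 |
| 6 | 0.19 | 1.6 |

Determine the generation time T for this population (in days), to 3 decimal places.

lx·mx: 0, 1.311, 1.798, 1.591, 0.99, 0.414, 0.304 → R0 = 6.408
x·lx·mx: 0, 1.311, 3.596, 4.773, 3.96, 2.07, 1.824 → Σ = 17.534
T = 17.534 / 6.408 = 2.736267… → 2.736

2.736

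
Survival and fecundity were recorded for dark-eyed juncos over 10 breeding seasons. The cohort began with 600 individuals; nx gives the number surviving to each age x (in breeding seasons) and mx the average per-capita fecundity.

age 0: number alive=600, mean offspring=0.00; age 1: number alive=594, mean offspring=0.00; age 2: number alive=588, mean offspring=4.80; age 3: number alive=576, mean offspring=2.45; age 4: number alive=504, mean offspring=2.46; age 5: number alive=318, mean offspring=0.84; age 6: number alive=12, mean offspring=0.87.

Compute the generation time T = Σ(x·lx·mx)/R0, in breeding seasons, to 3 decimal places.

2.823

lx = nx/n0 = nx/600: 1, 0.99, 0.98, 0.96, 0.84, 0.53, 0.02
lx·mx: 0, 0, 4.704, 2.352, 2.0664, 0.4452, 0.0174 → R0 = 9.585
x·lx·mx: 0, 0, 9.408, 7.056, 8.2656, 2.226, 0.1044 → Σ = 27.06
T = 27.06 / 9.585 = 2.823161… → 2.823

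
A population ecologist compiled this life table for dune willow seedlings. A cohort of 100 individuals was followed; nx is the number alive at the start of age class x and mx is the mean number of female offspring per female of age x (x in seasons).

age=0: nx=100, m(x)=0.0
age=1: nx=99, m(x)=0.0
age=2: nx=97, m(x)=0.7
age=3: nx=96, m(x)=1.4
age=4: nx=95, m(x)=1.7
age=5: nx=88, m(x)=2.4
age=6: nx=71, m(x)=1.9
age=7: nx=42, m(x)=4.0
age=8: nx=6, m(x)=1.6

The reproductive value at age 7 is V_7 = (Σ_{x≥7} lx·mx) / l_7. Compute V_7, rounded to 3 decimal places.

lx = nx/n0 = nx/100: 1, 0.99, 0.97, 0.96, 0.95, 0.88, 0.71, 0.42, 0.06
lx·mx for x ≥ 7: 1.68, 0.096 → sum = 1.776
V_7 = 1.776 / l_7 = 1.776 / 0.42 = 4.228571… → 4.229

4.229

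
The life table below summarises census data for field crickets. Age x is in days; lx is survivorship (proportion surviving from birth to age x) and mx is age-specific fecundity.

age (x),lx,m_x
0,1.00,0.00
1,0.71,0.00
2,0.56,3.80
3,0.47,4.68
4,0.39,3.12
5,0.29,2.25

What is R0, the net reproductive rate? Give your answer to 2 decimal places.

6.20

lx·mx by age: 0, 0, 2.128, 2.1996, 1.2168, 0.6525
R0 = Σ lx·mx = 6.1969 → 6.20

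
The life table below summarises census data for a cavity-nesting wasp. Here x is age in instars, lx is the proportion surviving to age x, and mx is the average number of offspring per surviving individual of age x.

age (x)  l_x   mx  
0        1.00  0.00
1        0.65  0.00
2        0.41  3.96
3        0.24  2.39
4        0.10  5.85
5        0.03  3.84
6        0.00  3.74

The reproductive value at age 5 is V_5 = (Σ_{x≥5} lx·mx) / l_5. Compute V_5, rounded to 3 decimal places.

lx·mx for x ≥ 5: 0.1152, 0 → sum = 0.1152
V_5 = 0.1152 / l_5 = 0.1152 / 0.03 = 3.84 → 3.840

3.840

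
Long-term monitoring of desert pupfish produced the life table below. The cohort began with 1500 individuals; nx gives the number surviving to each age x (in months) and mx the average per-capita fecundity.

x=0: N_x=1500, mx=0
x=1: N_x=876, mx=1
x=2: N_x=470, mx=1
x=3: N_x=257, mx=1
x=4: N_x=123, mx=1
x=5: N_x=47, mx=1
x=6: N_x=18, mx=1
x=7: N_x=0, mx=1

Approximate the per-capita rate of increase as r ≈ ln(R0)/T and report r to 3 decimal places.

0.093

lx = nx/n0 = nx/1500: 1, 0.584, 0.31333…, 0.17133…, 0.082, 0.03133…, 0.012, 0
R0 = Σ lx·mx = 0 + 0.584 + 0.31333… + 0.17133… + 0.082 + 0.03133… + 0.012 + 0 = 1.194…
Σ x·lx·mx = 2.281333…; T = 2.281333…/1.194… = 1.91066…
r ≈ ln(R0)/T = ln(1.194…)/1.91066… = 0.0928… → 0.093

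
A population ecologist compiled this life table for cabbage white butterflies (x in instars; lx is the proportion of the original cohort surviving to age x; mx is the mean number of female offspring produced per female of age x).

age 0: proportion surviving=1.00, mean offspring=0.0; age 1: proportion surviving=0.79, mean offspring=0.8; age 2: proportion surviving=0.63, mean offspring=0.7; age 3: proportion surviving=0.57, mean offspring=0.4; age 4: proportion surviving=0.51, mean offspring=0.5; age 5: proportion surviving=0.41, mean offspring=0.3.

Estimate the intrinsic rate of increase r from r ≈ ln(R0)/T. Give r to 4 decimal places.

R0 = Σ lx·mx = 0 + 0.632 + 0.441 + 0.228 + 0.255 + 0.123 = 1.679
Σ x·lx·mx = 3.833; T = 3.833/1.679 = 2.28291…
r ≈ ln(R0)/T = ln(1.679)/2.28291… = 0.226991… → 0.2270

0.2270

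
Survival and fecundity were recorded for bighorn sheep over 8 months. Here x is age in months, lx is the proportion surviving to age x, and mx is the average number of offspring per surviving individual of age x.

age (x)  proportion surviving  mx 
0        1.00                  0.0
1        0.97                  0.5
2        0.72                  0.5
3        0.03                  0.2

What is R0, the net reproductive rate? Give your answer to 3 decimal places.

0.851

lx·mx by age: 0, 0.485, 0.36, 0.006
R0 = Σ lx·mx = 0.851 → 0.851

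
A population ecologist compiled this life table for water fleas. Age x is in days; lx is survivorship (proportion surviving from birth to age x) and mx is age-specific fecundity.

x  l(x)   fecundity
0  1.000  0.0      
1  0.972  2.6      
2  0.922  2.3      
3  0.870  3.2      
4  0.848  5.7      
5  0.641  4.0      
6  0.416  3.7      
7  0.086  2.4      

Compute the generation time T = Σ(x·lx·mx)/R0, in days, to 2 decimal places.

3.50

lx·mx: 0, 2.5272, 2.1206, 2.784, 4.8336, 2.564, 1.5392, 0.2064 → R0 = 16.575
x·lx·mx: 0, 2.5272, 4.2412, 8.352, 19.3344, 12.82, 9.2352, 1.4448 → Σ = 57.9548
T = 57.9548 / 16.575 = 3.496519… → 3.50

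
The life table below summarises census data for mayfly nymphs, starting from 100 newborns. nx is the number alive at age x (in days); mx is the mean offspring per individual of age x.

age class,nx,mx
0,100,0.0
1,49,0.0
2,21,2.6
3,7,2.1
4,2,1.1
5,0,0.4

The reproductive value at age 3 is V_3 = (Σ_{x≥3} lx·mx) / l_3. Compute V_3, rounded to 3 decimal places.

lx = nx/n0 = nx/100: 1, 0.49, 0.21, 0.07, 0.02, 0
lx·mx for x ≥ 3: 0.147, 0.022, 0 → sum = 0.169
V_3 = 0.169 / l_3 = 0.169 / 0.07 = 2.414286… → 2.414

2.414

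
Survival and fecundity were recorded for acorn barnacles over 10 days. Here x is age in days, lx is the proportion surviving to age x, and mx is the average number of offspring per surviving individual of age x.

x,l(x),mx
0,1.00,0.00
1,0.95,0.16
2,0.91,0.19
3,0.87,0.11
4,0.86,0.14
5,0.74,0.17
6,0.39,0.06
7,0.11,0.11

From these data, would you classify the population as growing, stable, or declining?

R0 = Σ lx·mx = 0 + 0.152 + 0.1729 + 0.0957 + 0.1204 + 0.1258 + 0.0234 + 0.0121 = 0.7023
R0 < 1, so the population is declining.

declining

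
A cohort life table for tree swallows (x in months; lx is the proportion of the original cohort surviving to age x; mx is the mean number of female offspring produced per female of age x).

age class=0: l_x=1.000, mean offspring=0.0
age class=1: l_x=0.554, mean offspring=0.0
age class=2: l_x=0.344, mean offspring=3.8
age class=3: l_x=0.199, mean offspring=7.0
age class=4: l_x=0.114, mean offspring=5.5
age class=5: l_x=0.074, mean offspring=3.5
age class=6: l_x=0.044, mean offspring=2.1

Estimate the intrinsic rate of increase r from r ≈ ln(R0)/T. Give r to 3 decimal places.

R0 = Σ lx·mx = 0 + 0 + 1.3072 + 1.393 + 0.627 + 0.259 + 0.0924 = 3.6786
Σ x·lx·mx = 11.1508; T = 11.1508/3.6786 = 3.03126…
r ≈ ln(R0)/T = ln(3.6786)/3.03126… = 0.4297… → 0.430

0.430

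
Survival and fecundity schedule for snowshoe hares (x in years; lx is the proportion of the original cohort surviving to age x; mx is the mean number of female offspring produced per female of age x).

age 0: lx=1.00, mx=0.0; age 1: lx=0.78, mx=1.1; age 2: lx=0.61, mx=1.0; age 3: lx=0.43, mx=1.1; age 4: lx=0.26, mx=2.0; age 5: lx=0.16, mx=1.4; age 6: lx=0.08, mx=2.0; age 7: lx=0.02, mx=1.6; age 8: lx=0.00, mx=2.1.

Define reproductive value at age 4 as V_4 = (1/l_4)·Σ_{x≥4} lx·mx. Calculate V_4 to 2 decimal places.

lx·mx for x ≥ 4: 0.52, 0.224, 0.16, 0.032, 0 → sum = 0.936
V_4 = 0.936 / l_4 = 0.936 / 0.26 = 3.6 → 3.60

3.60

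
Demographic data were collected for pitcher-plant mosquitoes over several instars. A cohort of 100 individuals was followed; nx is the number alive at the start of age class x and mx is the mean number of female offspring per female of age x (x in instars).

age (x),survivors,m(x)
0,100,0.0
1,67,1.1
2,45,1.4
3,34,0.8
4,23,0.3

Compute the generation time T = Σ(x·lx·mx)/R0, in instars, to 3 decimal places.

1.809

lx = nx/n0 = nx/100: 1, 0.67, 0.45, 0.34, 0.23
lx·mx: 0, 0.737, 0.63, 0.272, 0.069 → R0 = 1.708
x·lx·mx: 0, 0.737, 1.26, 0.816, 0.276 → Σ = 3.089
T = 3.089 / 1.708 = 1.808548… → 1.809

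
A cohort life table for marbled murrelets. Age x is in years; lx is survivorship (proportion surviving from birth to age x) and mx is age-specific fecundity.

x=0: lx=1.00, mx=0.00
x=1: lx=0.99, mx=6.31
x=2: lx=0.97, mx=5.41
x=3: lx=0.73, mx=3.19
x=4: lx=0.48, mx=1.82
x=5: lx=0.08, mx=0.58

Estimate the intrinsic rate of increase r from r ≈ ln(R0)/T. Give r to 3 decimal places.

R0 = Σ lx·mx = 0 + 6.2469 + 5.2477 + 2.3287 + 0.8736 + 0.0464 = 14.7433
Σ x·lx·mx = 27.4548; T = 27.4548/14.7433 = 1.86219…
r ≈ ln(R0)/T = ln(14.7433)/1.86219… = 1.44496… → 1.445

1.445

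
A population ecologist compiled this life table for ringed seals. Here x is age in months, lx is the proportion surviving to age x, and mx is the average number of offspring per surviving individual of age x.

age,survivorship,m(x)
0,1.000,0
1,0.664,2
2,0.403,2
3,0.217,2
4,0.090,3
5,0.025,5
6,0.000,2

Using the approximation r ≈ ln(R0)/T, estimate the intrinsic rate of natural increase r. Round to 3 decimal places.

R0 = Σ lx·mx = 0 + 1.328 + 0.806 + 0.434 + 0.27 + 0.125 + 0 = 2.963
Σ x·lx·mx = 5.947; T = 5.947/2.963 = 2.00709…
r ≈ ln(R0)/T = ln(2.963)/2.00709… = 0.54118… → 0.541

0.541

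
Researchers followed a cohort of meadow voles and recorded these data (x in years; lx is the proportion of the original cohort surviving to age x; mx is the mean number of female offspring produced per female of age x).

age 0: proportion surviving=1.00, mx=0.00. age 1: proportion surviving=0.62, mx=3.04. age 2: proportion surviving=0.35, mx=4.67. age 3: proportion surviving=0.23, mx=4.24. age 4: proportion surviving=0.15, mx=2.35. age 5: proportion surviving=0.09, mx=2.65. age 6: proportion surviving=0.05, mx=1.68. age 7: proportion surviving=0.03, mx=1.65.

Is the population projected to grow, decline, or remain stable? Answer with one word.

R0 = Σ lx·mx = 0 + 1.8848 + 1.6345 + 0.9752 + 0.3525 + 0.2385 + 0.084 + 0.0495 = 5.219
R0 > 1, so the population is growing.

growing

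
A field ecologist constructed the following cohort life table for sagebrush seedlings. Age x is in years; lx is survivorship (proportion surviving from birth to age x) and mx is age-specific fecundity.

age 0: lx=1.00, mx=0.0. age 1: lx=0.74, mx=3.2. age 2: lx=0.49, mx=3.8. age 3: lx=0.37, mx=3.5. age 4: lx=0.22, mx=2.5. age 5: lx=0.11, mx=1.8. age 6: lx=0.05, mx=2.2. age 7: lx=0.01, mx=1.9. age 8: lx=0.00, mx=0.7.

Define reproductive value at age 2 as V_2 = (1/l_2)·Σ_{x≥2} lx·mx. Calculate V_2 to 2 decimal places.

8.23

lx·mx for x ≥ 2: 1.862, 1.295, 0.55, 0.198, 0.11, 0.019, 0 → sum = 4.034
V_2 = 4.034 / l_2 = 4.034 / 0.49 = 8.232653… → 8.23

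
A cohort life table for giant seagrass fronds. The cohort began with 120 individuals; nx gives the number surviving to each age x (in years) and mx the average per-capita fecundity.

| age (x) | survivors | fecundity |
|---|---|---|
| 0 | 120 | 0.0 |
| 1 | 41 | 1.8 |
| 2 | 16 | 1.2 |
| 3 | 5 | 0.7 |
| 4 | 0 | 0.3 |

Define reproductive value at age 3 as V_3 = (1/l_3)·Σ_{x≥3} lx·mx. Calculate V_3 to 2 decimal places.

0.70

lx = nx/n0 = nx/120: 1, 0.34167…, 0.13333…, 0.04167…, 0
lx·mx for x ≥ 3: 0.029167…, 0 → sum = 0.029167…
V_3 = 0.029167… / l_3 = 0.029167… / 0.041667… = 0.7… → 0.70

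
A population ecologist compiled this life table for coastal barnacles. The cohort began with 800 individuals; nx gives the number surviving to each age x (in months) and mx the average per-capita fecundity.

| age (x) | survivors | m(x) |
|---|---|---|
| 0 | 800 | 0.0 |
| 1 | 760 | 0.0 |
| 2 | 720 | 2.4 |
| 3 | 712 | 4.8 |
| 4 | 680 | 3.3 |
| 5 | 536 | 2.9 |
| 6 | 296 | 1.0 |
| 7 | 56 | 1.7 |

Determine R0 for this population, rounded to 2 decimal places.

lx = nx/n0 = nx/800: 1, 0.95, 0.9, 0.89, 0.85, 0.67, 0.37, 0.07
lx·mx by age: 0, 0, 2.16, 4.272, 2.805, 1.943, 0.37, 0.119
R0 = Σ lx·mx = 11.669 → 11.67

11.67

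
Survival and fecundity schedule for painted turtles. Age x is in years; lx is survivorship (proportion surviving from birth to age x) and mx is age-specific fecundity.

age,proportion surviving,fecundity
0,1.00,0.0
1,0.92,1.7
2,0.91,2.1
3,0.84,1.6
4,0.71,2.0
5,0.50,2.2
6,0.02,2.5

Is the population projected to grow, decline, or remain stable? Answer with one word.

growing

R0 = Σ lx·mx = 0 + 1.564 + 1.911 + 1.344 + 1.42 + 1.1 + 0.05 = 7.389
R0 > 1, so the population is growing.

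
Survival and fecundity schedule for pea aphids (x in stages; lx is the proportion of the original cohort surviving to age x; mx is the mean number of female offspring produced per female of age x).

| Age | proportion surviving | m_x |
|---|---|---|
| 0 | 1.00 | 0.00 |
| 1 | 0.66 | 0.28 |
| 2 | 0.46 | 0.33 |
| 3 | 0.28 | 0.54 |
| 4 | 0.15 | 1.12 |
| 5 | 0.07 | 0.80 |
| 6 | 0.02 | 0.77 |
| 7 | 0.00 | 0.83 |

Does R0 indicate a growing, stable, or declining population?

R0 = Σ lx·mx = 0 + 0.1848 + 0.1518 + 0.1512 + 0.168 + 0.056 + 0.0154 + 0 = 0.7272
R0 < 1, so the population is declining.

declining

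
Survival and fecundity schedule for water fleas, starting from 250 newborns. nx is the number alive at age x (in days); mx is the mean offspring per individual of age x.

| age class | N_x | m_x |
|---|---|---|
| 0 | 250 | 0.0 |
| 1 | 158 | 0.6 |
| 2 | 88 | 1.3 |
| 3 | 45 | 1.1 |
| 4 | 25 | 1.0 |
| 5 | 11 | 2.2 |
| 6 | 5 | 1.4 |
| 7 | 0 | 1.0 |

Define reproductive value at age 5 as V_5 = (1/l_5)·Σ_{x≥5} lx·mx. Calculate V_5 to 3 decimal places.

lx = nx/n0 = nx/250: 1, 0.632, 0.352, 0.18, 0.1, 0.044, 0.02, 0
lx·mx for x ≥ 5: 0.0968, 0.028, 0 → sum = 0.1248
V_5 = 0.1248 / l_5 = 0.1248 / 0.044 = 2.836364… → 2.836

2.836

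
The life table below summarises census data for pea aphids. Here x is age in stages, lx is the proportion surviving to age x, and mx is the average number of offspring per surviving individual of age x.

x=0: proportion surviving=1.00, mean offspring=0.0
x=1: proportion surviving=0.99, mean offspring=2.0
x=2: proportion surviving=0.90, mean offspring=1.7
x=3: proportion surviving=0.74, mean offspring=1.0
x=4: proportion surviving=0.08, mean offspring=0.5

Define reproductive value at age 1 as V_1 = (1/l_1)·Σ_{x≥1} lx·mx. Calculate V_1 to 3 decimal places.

4.333

lx·mx for x ≥ 1: 1.98, 1.53, 0.74, 0.04 → sum = 4.29
V_1 = 4.29 / l_1 = 4.29 / 0.99 = 4.333333… → 4.333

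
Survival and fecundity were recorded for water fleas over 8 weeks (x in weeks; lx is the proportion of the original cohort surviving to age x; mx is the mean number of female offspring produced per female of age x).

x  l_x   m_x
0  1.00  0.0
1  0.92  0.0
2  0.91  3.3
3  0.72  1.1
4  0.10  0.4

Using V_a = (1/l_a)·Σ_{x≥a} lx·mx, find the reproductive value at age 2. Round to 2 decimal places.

lx·mx for x ≥ 2: 3.003, 0.792, 0.04 → sum = 3.835
V_2 = 3.835 / l_2 = 3.835 / 0.91 = 4.214286… → 4.21

4.21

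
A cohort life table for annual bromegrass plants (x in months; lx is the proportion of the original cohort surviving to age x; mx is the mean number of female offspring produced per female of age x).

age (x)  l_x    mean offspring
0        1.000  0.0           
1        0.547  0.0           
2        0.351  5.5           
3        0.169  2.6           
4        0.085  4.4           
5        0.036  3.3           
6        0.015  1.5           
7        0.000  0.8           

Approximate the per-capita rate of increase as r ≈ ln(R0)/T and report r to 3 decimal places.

R0 = Σ lx·mx = 0 + 0 + 1.9305 + 0.4394 + 0.374 + 0.1188 + 0.0225 + 0 = 2.8852
Σ x·lx·mx = 7.4042; T = 7.4042/2.8852 = 2.56627…
r ≈ ln(R0)/T = ln(2.8852)/2.56627… = 0.41289… → 0.413

0.413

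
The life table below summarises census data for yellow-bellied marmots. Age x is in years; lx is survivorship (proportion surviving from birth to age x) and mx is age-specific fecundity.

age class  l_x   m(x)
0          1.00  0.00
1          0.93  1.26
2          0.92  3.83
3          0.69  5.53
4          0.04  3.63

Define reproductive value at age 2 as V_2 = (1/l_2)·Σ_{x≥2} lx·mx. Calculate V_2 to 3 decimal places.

lx·mx for x ≥ 2: 3.5236, 3.8157, 0.1452 → sum = 7.4845
V_2 = 7.4845 / l_2 = 7.4845 / 0.92 = 8.135326… → 8.135

8.135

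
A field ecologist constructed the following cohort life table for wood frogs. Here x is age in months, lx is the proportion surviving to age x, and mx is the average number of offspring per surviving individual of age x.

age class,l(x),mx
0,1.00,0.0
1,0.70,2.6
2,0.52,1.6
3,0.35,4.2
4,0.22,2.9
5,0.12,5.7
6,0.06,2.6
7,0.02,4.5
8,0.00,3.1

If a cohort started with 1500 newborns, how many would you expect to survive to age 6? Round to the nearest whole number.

Expected survivors = N0 · l_6 = 1500 × 0.06 = 90 → 90

90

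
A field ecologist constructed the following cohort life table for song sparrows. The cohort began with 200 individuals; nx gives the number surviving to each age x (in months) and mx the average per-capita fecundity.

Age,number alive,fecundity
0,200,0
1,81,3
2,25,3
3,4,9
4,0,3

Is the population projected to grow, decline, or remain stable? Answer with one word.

lx = nx/n0 = nx/200: 1, 0.405, 0.125, 0.02, 0
R0 = Σ lx·mx = 0 + 1.215 + 0.375 + 0.18 + 0 = 1.77
R0 > 1, so the population is growing.

growing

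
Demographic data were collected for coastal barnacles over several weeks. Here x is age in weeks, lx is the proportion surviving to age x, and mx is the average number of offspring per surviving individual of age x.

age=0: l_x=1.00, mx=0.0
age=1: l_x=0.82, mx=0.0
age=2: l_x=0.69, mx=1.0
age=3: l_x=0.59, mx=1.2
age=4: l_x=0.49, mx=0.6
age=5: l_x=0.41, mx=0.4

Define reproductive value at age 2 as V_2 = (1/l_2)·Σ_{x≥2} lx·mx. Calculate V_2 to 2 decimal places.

lx·mx for x ≥ 2: 0.69, 0.708, 0.294, 0.164 → sum = 1.856
V_2 = 1.856 / l_2 = 1.856 / 0.69 = 2.689855… → 2.69

2.69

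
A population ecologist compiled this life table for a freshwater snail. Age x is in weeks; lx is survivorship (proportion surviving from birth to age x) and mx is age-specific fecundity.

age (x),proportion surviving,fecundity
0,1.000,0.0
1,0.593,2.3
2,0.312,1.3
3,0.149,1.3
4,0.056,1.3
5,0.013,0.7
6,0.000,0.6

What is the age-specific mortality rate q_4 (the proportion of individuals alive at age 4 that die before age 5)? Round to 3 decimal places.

q_4 = (l_4 − l_5) / l_4 = (0.056 − 0.013) / 0.056
     = 0.043 / 0.056 = 0.767857… → 0.768

0.768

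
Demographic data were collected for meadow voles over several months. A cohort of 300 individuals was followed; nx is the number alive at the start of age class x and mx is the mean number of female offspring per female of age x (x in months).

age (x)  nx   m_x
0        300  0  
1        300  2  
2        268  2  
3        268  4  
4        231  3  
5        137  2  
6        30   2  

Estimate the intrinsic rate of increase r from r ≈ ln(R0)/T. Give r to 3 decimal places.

lx = nx/n0 = nx/300: 1, 1, 0.89333…, 0.89333…, 0.77, 0.45667…, 0.1
R0 = Σ lx·mx = 0 + 2 + 1.78667… + 3.57333… + 2.31 + 0.91333… + 0.2 = 10.783333…
Σ x·lx·mx = 31.3…; T = 31.3…/10.783333… = 2.90263…
r ≈ ln(R0)/T = ln(10.783333…)/2.90263… = 0.81926… → 0.819

0.819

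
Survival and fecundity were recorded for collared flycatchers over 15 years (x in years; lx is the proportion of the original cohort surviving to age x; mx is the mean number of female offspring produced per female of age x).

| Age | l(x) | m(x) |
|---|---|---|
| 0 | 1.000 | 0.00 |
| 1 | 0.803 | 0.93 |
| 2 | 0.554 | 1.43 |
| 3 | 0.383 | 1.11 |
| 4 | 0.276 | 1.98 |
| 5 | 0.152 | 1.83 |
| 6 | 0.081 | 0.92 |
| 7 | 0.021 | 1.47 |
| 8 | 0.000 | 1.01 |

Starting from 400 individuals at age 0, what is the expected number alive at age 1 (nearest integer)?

Expected survivors = N0 · l_1 = 400 × 0.803 = 321.2 → 321

321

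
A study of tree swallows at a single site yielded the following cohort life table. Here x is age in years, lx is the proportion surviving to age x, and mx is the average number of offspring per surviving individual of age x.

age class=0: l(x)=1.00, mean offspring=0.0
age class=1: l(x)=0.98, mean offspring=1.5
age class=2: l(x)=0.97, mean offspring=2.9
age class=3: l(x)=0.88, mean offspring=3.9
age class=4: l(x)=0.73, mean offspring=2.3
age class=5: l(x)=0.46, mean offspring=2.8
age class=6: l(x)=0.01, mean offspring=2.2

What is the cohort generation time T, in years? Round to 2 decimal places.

lx·mx: 0, 1.47, 2.813, 3.432, 1.679, 1.288, 0.022 → R0 = 10.704
x·lx·mx: 0, 1.47, 5.626, 10.296, 6.716, 6.44, 0.132 → Σ = 30.68
T = 30.68 / 10.704 = 2.866218… → 2.87

2.87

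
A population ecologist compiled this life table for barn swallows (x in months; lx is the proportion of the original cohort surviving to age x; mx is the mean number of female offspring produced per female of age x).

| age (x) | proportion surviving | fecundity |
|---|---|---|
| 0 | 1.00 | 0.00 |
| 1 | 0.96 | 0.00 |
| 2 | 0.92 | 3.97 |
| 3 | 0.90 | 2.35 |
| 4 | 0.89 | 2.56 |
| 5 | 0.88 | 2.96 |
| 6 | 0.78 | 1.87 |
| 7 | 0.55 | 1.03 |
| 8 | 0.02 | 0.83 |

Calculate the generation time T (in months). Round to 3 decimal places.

3.832

lx·mx: 0, 0, 3.6524, 2.115, 2.2784, 2.6048, 1.4586, 0.5665, 0.0166 → R0 = 12.6923
x·lx·mx: 0, 0, 7.3048, 6.345, 9.1136, 13.024, 8.7516, 3.9655, 0.1328 → Σ = 48.6373
T = 48.6373 / 12.6923 = 3.832032… → 3.832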